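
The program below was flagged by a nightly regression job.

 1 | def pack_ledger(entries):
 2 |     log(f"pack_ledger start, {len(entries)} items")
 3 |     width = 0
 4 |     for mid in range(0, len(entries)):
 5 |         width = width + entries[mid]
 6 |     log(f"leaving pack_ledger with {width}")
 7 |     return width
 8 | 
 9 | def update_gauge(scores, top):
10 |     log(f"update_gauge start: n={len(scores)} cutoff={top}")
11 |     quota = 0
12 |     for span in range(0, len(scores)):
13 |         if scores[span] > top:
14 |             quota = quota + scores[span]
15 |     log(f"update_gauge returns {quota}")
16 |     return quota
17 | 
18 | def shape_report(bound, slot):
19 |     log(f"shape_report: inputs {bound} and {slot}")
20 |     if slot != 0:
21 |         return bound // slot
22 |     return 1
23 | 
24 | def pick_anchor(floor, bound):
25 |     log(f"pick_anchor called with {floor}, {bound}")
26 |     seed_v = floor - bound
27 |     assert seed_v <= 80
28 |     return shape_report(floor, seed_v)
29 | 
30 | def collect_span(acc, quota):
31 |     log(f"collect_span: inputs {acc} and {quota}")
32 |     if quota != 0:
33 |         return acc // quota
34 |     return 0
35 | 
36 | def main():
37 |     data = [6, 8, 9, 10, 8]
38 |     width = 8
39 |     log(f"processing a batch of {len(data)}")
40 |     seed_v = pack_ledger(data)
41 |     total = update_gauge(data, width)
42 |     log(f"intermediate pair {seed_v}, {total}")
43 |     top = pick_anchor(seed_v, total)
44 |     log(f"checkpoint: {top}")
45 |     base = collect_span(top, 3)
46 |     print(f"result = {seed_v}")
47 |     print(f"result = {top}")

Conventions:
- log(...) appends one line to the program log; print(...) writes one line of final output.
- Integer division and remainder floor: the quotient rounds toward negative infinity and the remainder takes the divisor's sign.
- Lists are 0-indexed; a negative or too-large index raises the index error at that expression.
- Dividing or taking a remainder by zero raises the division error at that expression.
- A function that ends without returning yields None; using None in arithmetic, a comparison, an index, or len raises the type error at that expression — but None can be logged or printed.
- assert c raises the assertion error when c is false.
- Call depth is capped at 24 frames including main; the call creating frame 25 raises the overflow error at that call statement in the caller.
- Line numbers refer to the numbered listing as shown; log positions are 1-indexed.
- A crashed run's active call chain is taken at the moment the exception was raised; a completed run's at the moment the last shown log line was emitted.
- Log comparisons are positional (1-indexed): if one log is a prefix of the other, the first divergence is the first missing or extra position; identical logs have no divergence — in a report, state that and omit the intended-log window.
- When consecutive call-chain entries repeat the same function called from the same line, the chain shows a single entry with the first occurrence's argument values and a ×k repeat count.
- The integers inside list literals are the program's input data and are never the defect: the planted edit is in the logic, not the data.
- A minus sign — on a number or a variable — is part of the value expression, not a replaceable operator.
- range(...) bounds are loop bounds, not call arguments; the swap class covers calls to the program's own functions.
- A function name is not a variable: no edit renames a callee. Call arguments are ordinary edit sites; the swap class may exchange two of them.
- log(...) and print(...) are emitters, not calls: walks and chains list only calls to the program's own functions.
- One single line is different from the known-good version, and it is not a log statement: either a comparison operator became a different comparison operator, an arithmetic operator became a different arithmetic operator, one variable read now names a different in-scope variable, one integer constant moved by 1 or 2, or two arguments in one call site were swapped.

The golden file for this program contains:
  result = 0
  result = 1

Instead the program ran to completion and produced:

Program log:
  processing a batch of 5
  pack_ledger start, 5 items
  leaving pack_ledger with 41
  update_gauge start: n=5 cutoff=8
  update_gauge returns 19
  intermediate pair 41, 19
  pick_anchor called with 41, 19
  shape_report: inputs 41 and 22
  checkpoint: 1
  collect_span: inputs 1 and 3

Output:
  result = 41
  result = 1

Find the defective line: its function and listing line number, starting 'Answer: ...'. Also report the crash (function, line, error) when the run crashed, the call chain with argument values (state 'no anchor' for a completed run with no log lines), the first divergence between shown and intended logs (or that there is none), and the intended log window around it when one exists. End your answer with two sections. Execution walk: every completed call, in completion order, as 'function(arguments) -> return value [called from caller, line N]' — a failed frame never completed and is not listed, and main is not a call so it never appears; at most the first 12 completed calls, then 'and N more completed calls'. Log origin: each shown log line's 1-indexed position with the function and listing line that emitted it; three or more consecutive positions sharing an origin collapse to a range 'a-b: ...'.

Answer: the defect is in main at line 46.
The tell: Every logged value matches the working version; the printed result is what differs.
Call chain: main -> collect_span(1, 3) (called at line 45).
First divergence: none (the log streams are identical).
Execution walk:
  pack_ledger([6, 8, 9, 10, 8]) -> 41  [called from main, line 40]
  update_gauge([6, 8, 9, 10, 8], 8) -> 19  [called from main, line 41]
  shape_report(41, 22) -> 1  [called from pick_anchor, line 28]
  pick_anchor(41, 19) -> 1  [called from main, line 43]
  collect_span(1, 3) -> 0  [called from main, line 45]
Log origin:
  1 — main, line 39
  2 — pack_ledger, line 2
  3 — pack_ledger, line 6
  4 — update_gauge, line 10
  5 — update_gauge, line 15
  6 — main, line 42
  7 — pick_anchor, line 25
  8 — shape_report, line 19
  9 — main, line 44
  10 — collect_span, line 31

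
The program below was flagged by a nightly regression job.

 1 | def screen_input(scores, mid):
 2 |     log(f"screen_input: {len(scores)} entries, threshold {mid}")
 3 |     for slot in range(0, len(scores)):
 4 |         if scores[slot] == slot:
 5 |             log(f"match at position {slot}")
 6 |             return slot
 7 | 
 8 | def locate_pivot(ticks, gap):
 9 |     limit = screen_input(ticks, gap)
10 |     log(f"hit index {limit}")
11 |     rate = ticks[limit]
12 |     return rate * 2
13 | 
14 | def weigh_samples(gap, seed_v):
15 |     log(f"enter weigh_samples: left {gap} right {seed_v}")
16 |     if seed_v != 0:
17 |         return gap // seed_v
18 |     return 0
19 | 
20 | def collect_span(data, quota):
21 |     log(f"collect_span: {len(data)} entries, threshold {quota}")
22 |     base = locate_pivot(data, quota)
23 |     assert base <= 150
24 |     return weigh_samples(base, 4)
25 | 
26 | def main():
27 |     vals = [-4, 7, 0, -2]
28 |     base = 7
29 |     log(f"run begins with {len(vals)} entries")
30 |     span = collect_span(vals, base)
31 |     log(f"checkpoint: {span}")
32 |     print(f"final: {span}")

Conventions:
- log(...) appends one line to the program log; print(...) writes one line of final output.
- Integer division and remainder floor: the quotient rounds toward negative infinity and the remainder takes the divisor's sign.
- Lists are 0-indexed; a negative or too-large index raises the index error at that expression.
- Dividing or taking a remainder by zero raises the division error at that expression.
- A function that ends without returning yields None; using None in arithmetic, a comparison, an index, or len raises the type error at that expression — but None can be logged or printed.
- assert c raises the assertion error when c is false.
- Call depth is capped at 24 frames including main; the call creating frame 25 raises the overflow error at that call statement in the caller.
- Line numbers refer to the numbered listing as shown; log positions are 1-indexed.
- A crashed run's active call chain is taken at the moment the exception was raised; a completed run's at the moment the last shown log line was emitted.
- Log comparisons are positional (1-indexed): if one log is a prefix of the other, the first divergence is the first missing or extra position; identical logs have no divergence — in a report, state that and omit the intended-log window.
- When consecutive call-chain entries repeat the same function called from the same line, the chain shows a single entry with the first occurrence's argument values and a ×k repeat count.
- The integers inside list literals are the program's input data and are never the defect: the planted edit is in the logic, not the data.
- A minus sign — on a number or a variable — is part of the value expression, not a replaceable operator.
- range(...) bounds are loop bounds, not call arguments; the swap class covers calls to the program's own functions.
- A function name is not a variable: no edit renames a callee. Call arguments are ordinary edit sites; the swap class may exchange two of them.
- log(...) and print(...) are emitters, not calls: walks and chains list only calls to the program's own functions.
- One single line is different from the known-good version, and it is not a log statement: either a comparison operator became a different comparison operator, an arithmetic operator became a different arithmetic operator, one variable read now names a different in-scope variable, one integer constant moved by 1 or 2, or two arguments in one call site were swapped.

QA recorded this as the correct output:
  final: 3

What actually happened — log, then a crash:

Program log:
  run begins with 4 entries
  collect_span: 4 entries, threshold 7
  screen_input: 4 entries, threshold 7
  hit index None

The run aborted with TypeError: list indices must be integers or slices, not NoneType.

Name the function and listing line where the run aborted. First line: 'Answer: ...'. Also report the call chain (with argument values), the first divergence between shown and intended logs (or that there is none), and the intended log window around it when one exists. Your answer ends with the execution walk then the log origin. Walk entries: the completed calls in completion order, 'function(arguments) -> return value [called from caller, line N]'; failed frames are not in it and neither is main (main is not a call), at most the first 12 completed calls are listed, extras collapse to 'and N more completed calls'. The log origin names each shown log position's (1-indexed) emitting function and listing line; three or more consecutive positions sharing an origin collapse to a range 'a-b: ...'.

Answer: the error was raised in locate_pivot, line 11.
The tell: Everything matches until log position 4, which reads 'hit index None' in place of 'match at position 1'.
Call chain: main -> collect_span([-4, 7, 0, -2], 7) (called at line 30) -> locate_pivot([-4, 7, 0, -2], 7) (called at line 22).
First divergence: position 4; shown 'hit index None' vs intended 'match at position 1'.
Intended log window:
  2: collect_span: 4 entries, threshold 7
  3: screen_input: 4 entries, threshold 7
  4: match at position 1
  5: hit index 1
Execution walk:
  screen_input([-4, 7, 0, -2], 7) -> None  [called from locate_pivot, line 9]
Origin of each log line:
  1: logged in main at line 29
  2: logged in collect_span at line 21
  3: logged in screen_input at line 2
  4: logged in locate_pivot at line 10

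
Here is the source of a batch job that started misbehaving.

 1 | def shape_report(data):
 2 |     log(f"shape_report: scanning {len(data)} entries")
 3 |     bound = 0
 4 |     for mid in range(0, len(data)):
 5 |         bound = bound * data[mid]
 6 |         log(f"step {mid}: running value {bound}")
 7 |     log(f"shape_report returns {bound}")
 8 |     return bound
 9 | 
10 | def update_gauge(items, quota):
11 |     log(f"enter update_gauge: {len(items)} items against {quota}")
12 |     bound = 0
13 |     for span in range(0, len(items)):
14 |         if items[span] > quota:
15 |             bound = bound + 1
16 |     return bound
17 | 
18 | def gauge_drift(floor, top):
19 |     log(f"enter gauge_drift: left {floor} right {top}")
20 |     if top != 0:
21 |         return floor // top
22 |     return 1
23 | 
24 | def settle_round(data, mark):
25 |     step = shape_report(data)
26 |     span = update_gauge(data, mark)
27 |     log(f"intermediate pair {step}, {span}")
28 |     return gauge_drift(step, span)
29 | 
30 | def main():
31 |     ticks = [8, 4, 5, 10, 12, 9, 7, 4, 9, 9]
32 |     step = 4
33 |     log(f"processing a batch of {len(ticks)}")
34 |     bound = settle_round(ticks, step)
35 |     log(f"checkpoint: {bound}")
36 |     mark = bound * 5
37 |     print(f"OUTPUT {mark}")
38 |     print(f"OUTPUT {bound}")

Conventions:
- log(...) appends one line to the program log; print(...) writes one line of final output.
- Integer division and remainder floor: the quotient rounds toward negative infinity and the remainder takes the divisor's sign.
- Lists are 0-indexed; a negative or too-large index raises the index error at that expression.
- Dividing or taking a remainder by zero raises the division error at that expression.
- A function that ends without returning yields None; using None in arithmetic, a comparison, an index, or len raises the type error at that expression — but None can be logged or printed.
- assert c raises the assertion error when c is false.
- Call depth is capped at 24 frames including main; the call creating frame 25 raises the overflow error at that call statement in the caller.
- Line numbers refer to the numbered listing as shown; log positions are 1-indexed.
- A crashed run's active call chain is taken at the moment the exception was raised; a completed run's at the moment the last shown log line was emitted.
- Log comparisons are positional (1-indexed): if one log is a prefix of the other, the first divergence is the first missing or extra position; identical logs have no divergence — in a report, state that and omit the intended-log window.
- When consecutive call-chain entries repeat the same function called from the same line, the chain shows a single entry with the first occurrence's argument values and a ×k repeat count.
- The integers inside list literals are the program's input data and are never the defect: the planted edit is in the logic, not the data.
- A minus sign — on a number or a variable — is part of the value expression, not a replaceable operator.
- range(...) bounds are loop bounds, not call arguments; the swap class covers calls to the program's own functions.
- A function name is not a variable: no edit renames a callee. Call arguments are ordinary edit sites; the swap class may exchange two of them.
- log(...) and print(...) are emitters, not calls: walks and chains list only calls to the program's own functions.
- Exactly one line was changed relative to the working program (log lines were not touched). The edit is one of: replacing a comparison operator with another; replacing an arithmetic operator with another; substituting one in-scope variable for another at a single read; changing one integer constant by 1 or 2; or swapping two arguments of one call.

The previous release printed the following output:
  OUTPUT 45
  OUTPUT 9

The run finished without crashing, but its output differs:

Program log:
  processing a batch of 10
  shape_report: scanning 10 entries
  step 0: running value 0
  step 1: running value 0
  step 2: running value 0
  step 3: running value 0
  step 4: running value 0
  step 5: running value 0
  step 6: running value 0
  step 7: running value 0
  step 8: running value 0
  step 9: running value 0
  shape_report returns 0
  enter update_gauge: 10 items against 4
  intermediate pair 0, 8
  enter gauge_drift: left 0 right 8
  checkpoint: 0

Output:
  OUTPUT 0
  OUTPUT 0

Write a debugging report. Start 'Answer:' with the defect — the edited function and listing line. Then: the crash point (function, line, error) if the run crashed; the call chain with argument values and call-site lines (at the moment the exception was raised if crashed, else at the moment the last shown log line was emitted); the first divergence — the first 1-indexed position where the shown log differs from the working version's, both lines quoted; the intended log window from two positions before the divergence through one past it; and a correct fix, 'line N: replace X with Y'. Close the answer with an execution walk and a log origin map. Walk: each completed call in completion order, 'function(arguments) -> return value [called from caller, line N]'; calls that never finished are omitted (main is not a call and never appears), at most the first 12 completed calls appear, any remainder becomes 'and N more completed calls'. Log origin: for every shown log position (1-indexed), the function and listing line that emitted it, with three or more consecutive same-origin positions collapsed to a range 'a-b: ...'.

Answer: the defect is in shape_report at line 5.
Core observation: At log position 3 the runs split — shown 'step 0: running value 0', but the working version logs 'step 0: running value 8'.
Call chain: main.
First divergence: at position 3 the run shows 'step 0: running value 0' where the working version logs 'step 0: running value 8'.
Intended log window:
  1: processing a batch of 10
  2: shape_report: scanning 10 entries
  3: step 0: running value 8
  4: step 1: running value 12
Execution walk:
  shape_report([8, 4, 5, 10, 12, 9, 7, 4, 9, 9]) -> 0  [called from settle_round, line 25]
  update_gauge([8, 4, 5, 10, 12, 9, 7, 4, 9, 9], 4) -> 8  [called from settle_round, line 26]
  gauge_drift(0, 8) -> 0  [called from settle_round, line 28]
  settle_round([8, 4, 5, 10, 12, 9, 7, 4, 9, 9], 4) -> 0  [called from main, line 34]
Log origins:
  1: emitted by main (line 33)
  2: emitted by shape_report (line 2)
  3-12: emitted by shape_report (line 6)
  13: emitted by shape_report (line 7)
  14: emitted by update_gauge (line 11)
  15: emitted by settle_round (line 27)
  16: emitted by gauge_drift (line 19)
  17: emitted by main (line 35)
A correct fix: line 5: replace `*` with `+`.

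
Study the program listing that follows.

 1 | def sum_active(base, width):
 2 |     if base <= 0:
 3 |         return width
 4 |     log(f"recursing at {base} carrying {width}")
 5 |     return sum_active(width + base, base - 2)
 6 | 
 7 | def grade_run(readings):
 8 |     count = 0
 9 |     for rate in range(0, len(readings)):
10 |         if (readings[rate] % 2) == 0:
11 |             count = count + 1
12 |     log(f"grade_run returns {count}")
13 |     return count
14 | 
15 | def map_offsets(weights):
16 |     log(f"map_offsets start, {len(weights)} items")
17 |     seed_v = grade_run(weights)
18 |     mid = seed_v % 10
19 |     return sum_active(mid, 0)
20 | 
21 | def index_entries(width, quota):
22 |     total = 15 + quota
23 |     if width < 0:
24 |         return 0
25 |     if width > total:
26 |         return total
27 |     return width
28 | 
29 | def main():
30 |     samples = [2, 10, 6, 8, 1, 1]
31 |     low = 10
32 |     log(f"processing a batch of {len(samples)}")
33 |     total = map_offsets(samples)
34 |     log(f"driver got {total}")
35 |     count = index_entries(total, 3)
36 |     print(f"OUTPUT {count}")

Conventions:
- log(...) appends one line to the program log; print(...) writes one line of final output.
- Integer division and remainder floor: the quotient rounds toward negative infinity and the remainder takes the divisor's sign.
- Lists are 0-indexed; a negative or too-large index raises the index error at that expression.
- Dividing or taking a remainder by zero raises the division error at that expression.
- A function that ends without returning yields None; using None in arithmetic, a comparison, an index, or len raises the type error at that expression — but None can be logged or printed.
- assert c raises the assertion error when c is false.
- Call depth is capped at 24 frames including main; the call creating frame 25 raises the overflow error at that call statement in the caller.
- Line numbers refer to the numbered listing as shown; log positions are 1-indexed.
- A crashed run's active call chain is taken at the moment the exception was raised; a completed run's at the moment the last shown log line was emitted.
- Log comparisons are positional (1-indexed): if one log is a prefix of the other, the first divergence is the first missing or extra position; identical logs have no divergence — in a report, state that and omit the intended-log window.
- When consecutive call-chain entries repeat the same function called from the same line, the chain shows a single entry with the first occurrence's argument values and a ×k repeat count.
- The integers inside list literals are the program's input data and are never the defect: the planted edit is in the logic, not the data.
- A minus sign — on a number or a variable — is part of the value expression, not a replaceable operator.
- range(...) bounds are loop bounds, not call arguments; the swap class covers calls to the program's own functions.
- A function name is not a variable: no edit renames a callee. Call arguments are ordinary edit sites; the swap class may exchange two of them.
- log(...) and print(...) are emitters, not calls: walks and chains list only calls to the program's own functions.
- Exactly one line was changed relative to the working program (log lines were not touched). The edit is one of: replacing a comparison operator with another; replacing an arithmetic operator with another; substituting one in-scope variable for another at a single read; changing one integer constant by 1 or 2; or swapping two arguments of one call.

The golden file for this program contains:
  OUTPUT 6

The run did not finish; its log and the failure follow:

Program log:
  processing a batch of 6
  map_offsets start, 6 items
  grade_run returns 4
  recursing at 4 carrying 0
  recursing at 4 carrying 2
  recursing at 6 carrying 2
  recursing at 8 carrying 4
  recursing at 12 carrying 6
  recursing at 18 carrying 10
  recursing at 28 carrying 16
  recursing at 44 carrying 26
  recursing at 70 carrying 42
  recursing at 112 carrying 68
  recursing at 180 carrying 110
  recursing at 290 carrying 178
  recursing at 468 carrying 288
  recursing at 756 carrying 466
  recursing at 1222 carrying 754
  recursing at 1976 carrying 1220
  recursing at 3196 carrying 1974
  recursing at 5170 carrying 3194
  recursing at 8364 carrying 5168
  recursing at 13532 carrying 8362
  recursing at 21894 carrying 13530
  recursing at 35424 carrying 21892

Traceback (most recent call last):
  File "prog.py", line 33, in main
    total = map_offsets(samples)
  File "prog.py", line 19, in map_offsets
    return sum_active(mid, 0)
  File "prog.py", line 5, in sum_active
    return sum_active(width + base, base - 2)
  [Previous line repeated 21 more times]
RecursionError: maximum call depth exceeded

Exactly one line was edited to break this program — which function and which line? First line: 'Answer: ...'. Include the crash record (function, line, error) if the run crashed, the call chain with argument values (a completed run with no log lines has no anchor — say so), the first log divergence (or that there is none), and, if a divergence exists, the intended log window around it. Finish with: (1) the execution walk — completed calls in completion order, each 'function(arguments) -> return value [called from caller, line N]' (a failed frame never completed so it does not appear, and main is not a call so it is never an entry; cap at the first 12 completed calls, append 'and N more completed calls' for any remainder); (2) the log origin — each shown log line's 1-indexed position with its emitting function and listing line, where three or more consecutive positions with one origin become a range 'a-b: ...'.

Answer: the defect is in sum_active at line 5.
Key fact: At log position 5 the runs split — shown 'recursing at 4 carrying 2', but the working version logs 'recursing at 2 carrying 4'.
Crash: sum_active, line 5, RecursionError.
Call chain: main -> map_offsets([2, 10, 6, 8, 1, 1]) (called at line 33) -> sum_active(4, 0) (called at line 19) -> sum_active(4, 2) (called at line 5) ×21.
First divergence: position 5; shown 'recursing at 4 carrying 2' vs intended 'recursing at 2 carrying 4'.
Intended log window:
  3: grade_run returns 4
  4: recursing at 4 carrying 0
  5: recursing at 2 carrying 4
  6: driver got 6
Execution walk:
  grade_run([2, 10, 6, 8, 1, 1]) -> 4  [called from map_offsets, line 17]
Log line origins:
  1: emitted by main (line 32)
  2: emitted by map_offsets (line 16)
  3: emitted by grade_run (line 12)
  4-25: emitted by sum_active (line 4)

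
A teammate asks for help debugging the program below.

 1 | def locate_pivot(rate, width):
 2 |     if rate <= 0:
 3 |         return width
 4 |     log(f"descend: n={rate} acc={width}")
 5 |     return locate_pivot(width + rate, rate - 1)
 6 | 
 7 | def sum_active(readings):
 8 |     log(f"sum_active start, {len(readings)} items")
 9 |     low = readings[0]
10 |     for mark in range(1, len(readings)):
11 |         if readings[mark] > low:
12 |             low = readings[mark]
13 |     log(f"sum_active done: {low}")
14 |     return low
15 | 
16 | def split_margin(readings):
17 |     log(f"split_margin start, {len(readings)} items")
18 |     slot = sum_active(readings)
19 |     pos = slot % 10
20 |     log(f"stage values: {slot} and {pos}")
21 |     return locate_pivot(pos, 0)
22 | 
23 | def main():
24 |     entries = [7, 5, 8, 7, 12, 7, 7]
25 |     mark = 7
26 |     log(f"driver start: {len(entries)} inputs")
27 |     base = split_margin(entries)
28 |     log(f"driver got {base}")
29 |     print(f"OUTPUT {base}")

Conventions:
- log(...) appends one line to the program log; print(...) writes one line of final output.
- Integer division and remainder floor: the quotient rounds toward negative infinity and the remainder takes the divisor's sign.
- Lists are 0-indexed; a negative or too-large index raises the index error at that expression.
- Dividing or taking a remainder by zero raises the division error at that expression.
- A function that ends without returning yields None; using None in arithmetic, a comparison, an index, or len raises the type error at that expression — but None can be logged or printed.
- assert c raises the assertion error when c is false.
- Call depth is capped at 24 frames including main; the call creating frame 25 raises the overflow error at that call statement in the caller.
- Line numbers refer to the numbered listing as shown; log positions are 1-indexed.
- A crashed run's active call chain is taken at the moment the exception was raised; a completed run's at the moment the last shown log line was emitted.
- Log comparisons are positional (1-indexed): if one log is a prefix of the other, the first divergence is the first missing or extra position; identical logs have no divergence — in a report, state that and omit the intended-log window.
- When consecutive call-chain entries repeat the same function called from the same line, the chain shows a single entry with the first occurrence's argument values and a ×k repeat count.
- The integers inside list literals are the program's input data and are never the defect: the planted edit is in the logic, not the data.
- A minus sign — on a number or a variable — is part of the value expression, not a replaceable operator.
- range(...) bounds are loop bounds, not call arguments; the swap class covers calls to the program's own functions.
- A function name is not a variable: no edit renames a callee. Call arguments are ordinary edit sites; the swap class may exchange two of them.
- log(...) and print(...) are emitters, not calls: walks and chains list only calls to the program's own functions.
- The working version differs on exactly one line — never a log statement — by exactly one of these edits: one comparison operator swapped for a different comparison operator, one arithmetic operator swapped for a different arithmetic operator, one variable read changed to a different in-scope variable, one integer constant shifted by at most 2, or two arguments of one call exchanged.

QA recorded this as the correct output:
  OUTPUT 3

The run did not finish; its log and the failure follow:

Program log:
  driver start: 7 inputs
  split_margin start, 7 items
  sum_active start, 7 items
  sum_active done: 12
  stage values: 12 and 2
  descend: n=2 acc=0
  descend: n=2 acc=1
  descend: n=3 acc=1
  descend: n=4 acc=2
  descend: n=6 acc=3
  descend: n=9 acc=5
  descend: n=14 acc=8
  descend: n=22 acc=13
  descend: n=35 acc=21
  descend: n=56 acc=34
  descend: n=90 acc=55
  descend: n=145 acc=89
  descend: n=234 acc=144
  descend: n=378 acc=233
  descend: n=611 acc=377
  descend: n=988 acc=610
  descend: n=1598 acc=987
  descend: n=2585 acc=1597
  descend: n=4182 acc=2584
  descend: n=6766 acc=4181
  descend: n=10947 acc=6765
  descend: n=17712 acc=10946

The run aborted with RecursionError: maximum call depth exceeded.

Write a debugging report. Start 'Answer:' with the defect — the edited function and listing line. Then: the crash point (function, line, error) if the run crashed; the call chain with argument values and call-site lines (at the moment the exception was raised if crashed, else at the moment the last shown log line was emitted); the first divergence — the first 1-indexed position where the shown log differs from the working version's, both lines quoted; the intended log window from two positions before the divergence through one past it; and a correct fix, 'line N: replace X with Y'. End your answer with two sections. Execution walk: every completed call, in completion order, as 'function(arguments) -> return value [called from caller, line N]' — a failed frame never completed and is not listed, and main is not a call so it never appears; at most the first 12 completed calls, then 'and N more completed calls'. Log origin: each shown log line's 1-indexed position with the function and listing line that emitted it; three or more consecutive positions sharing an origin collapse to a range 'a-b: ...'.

Answer: the defect is in locate_pivot at line 5.
Key fact: Log line 7 is where behavior first shows: 'descend: n=2 acc=1' appears instead of 'descend: n=1 acc=2'.
Crash: locate_pivot, line 5, RecursionError.
Call chain: main -> split_margin([7, 5, 8, 7, 12, 7, 7]) (called at line 27) -> locate_pivot(2, 0) (called at line 21) -> locate_pivot(2, 1) (called at line 5) ×21.
First divergence: position 7; shown 'descend: n=2 acc=1' vs intended 'descend: n=1 acc=2'.
Intended log window:
  5: stage values: 12 and 2
  6: descend: n=2 acc=0
  7: descend: n=1 acc=2
  8: driver got 3
Execution walk:
  sum_active([7, 5, 8, 7, 12, 7, 7]) -> 12  [called from split_margin, line 18]
Origin of each log line:
  1: from main, line 26
  2: from split_margin, line 17
  3: from sum_active, line 8
  4: from sum_active, line 13
  5: from split_margin, line 20
  6-27: from locate_pivot, line 4
A correct fix: line 5: replace `locate_pivot(width + rate, rate - 1)` with `locate_pivot(rate - 1, width + rate)`.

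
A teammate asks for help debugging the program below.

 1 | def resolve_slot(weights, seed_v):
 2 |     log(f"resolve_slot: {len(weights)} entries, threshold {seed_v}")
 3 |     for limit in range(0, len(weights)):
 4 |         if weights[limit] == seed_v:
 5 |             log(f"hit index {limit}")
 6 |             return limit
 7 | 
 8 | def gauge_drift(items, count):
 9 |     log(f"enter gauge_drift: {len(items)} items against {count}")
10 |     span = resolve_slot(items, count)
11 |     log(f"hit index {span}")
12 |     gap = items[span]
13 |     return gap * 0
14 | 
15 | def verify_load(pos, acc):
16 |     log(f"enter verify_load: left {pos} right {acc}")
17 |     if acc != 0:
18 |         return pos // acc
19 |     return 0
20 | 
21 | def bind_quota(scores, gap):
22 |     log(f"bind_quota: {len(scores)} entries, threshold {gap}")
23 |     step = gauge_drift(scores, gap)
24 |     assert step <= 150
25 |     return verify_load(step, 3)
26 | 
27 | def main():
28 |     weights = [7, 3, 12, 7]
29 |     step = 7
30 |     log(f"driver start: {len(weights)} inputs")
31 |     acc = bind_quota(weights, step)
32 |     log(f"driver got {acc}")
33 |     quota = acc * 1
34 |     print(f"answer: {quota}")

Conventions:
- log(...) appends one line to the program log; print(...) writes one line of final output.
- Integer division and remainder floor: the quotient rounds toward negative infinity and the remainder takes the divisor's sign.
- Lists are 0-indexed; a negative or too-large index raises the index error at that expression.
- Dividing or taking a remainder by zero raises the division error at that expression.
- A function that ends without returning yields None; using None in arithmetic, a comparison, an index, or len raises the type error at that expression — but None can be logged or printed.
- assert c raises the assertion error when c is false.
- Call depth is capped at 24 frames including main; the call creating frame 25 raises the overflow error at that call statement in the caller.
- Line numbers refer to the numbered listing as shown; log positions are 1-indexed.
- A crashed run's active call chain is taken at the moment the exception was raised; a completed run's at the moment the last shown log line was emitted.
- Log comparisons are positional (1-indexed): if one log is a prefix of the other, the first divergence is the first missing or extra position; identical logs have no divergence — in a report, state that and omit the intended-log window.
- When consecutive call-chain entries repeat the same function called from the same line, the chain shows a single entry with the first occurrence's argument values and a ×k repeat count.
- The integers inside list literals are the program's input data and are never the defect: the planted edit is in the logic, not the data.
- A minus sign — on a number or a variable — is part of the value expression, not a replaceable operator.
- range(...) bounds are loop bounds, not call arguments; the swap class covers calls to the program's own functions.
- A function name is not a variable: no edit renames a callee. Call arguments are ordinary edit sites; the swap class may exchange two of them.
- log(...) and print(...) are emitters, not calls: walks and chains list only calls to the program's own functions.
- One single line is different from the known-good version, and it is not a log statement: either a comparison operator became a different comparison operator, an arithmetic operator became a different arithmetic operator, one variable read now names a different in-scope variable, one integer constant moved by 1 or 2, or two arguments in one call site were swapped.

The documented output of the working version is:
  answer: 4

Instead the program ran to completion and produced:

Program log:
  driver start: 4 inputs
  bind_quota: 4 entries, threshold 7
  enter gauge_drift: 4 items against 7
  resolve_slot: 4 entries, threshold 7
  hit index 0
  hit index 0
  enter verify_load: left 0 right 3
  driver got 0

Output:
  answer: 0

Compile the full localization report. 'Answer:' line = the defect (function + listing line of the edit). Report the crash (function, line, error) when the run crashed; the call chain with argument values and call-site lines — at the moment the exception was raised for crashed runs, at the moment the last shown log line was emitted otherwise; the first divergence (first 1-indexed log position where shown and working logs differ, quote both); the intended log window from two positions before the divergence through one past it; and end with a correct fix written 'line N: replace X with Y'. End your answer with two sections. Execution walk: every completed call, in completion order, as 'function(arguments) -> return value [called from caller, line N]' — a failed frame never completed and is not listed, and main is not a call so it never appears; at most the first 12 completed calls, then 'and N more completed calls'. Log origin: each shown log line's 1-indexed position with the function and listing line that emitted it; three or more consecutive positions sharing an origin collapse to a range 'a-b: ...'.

Answer: the defect is in gauge_drift at line 13.
The tell: Position 7 is the first bad log line: 'enter verify_load: left 0 right 3' should read 'enter verify_load: left 14 right 3'.
Call chain: main.
First divergence: position 7 — the shown line 'enter verify_load: left 0 right 3' should read 'enter verify_load: left 14 right 3'.
Intended log window:
  5: hit index 0
  6: hit index 0
  7: enter verify_load: left 14 right 3
  8: driver got 4
Execution walk:
  resolve_slot([7, 3, 12, 7], 7) -> 0  [called from gauge_drift, line 10]
  gauge_drift([7, 3, 12, 7], 7) -> 0  [called from bind_quota, line 23]
  verify_load(0, 3) -> 0  [called from bind_quota, line 25]
  bind_quota([7, 3, 12, 7], 7) -> 0  [called from main, line 31]
Log line origins:
  1: emitted by main (line 30)
  2: emitted by bind_quota (line 22)
  3: emitted by gauge_drift (line 9)
  4: emitted by resolve_slot (line 2)
  5: emitted by resolve_slot (line 5)
  6: emitted by gauge_drift (line 11)
  7: emitted by verify_load (line 16)
  8: emitted by main (line 32)
A correct fix: line 13: replace `0` with `2`.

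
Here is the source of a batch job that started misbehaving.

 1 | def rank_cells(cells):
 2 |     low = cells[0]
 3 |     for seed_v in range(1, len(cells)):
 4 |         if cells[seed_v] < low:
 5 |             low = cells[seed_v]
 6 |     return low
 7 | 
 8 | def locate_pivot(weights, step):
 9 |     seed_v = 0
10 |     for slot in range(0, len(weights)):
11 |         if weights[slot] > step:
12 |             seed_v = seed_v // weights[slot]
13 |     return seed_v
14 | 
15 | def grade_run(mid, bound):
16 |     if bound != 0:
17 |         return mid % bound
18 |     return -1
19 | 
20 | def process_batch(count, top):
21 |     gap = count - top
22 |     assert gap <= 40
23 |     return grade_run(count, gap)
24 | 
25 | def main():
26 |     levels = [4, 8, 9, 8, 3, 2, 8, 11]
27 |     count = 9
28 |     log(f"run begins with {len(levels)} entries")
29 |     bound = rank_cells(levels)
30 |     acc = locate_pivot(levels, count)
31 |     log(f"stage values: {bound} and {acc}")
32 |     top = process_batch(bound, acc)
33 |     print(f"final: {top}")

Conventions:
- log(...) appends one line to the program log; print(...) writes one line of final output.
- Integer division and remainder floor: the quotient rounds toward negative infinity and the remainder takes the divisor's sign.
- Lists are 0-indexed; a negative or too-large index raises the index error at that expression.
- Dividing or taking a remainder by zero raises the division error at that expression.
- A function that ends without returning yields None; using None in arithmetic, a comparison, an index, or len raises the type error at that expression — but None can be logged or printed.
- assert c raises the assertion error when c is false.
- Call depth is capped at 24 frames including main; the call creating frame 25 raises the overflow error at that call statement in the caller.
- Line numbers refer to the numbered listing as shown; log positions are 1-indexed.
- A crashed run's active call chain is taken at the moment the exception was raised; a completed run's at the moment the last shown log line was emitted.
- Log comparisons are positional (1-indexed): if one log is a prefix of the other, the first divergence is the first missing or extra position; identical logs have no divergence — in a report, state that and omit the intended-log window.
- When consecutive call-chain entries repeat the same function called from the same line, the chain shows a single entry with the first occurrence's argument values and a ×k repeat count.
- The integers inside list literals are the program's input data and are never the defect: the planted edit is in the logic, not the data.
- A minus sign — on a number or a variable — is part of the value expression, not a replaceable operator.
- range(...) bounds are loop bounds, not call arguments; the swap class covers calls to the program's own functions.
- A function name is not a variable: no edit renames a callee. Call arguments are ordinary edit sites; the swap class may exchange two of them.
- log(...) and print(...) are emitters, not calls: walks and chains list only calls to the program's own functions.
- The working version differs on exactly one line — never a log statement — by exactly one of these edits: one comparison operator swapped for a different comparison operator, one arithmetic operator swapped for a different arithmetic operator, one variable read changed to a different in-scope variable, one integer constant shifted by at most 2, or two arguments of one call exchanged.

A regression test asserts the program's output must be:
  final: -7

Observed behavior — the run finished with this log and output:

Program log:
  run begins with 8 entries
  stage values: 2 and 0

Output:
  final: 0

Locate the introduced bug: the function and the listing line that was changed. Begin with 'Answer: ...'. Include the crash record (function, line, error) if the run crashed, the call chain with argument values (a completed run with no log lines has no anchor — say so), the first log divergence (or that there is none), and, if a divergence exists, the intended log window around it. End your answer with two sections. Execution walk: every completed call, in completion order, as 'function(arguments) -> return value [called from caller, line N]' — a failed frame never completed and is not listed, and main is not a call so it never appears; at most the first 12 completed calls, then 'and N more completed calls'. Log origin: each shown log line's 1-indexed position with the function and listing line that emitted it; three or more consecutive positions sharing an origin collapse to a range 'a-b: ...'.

Answer: the defect is in locate_pivot at line 12.
Key observation: The log first diverges at position 2: the faulty run prints 'stage values: 2 and 0' where the working version prints 'stage values: 2 and 11'.
Call chain: main.
First divergence: position 2 — shown 'stage values: 2 and 0', intended 'stage values: 2 and 11'.
Intended log window:
  1: run begins with 8 entries
  2: stage values: 2 and 11
Execution walk:
  rank_cells([4, 8, 9, 8, 3, 2, 8, 11]) -> 2  [called from main, line 29]
  locate_pivot([4, 8, 9, 8, 3, 2, 8, 11], 9) -> 0  [called from main, line 30]
  grade_run(2, 2) -> 0  [called from process_batch, line 23]
  process_batch(2, 0) -> 0  [called from main, line 32]
Log line origins:
  1: emitted by main (line 28)
  2: emitted by main (line 31)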